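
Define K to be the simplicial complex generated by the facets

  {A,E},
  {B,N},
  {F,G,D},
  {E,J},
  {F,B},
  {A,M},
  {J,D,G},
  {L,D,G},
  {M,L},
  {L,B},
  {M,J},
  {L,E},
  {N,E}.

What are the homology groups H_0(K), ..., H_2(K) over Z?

Order the vertices as A < B < D < E < F < G < J < L < M < N. Listing each simplex with vertices in this order, K has dimension 2 with simplices:

  0-simplices (10): A, B, D, E, F, G, J, L, M, N
  1-simplices (17): AE, AM, BF, BL, BN, DF, DG, DJ, DL, EJ, EL, EN, FG, GJ, GL, JM, LM
  2-simplices (3): DFG, DGJ, DGL

Hence C_0 ≅ Z^10, C_1 ≅ Z^17, C_2 ≅ Z^3.

The boundary map ∂_1: C_1 → C_0 maps an edge to its endpoints' difference, ∂[p,q] = q − p.
The 10×17 boundary matrix has rank 9 and Smith normal form diag(1,1,1,1,1,1,1,1,1).

∂_2: C_2 → C_1 maps a triangle to the signed sum of its edges. For instance
  ∂DFG = FG − DG + DF,
  ∂DGL = GL − DL + DG.
The resulting 17×3 matrix has rank 3, and its Smith normal form has invariant factors (1,1,1).

Now H_k = ker ∂_k / im ∂_{k+1}, so:

  H_0: rank C_0 − rank ∂_1 = 10 − 9 = 1, and the invariant factors of ∂_1 are all 1, so H_0 = Z.
  H_1: rank ker ∂_1 − rank ∂_2 = (17 − 9) − 3 = 5, and the invariant factors of ∂_2 are all 1, so H_1 = Z^5.
  H_2: rank ker ∂_2 − rank ∂_3 = (3 − 3) − 0 = 0, and there is no ∂_3, so H_2 = 0.

H_0 = Z,  H_1 = Z^5,  H_2 = 0.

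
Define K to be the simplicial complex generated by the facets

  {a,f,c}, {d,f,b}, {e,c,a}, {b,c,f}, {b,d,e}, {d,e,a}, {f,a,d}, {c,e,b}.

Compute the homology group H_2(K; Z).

H_2 = Z.

We work with the vertex ordering a < b < c < d < e < f. The simplices of K, each written with vertices in increasing order, are:

  0-simplices (6): a, b, c, d, e, f
  1-simplices (12): ac, ad, ae, af, bc, bd, be, bf, ce, cf, de, df
  2-simplices (8): ace, acf, ade, adf, bce, bcf, bde, bdf

giving chain groups C_0 ≅ Z^6, C_1 ≅ Z^12, C_2 ≅ Z^8.

Boundary ∂_1: C_1 → C_0 sends each edge [p,q] (with p < q) to q − p. For instance
  ∂be = e − b.
The 6×12 boundary matrix has rank 5 and Smith normal form diag(1,1,1,1,1).

Boundary ∂_2: C_2 → C_1 acts by ∂[p,q,r] = [q,r] − [p,r] + [p,q]. For instance
  ∂adf = df − af + ad,
  ∂ace = ce − ae + ac.
The 12×8 boundary matrix has rank 7 and Smith normal form diag(1,1,1,1,1,1,1).

Now H_k = ker ∂_k / im ∂_{k+1}, so:

  H_2: rank ker ∂_2 − rank ∂_3 = (8 − 7) − 0 = 1, and there is no ∂_3, so H_2 ≅ Z.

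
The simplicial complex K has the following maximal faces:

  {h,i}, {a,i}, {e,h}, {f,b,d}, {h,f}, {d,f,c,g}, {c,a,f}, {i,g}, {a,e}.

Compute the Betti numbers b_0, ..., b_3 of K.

Take the total order a < b < c < d < e < f < g < h < i on the vertex set. Then K (dimension 3) consists of the simplices:

  0-simplices (9): a, b, c, d, e, f, g, h, i
  1-simplices (16): ac, ae, af, ai, bd, bf, cd, cf, cg, df, dg, eh, fg, fh, gi, hi
  2-simplices (6): acf, bdf, cdf, cdg, cfg, dfg
  3-simplices (1): cdfg

giving chain groups C_0 ≅ Z^9, C_1 ≅ Z^16, C_2 ≅ Z^6, C_3 ≅ Z^1.

∂_1: C_1 → C_0 is given by ∂[p,q] = [q] − [p].
The 9×16 boundary matrix has rank 8 and Smith normal form diag(1,1,1,1,1,1,1,1).

Boundary ∂_2: C_2 → C_1 sends each 2-simplex [p,q,r] to [q,r] − [p,r] + [p,q]. For instance
  ∂cfg = fg − cg + cf,
  ∂dfg = fg − dg + df.
The 16×6 boundary matrix has rank 5 and Smith normal form diag(1,1,1,1,1).

Boundary ∂_3: C_3 → C_2 sends each 3-simplex σ to the alternating sum Σ_i (−1)^i (σ with its i-th vertex removed). For instance
  ∂cdfg = dfg − cfg + cdg − cdf.
The resulting 6×1 matrix has rank 1, and its Smith normal form has invariant factors (1).

Reading off H_k = ker ∂_k / im ∂_{k+1}:

  H_0: rank C_0 − rank ∂_1 = 9 − 8 = 1, and the invariant factors of ∂_1 are all 1, so H_0 = Z.
  H_1: rank ker ∂_1 − rank ∂_2 = (16 − 8) − 5 = 3, and the invariant factors of ∂_2 are all 1, so H_1 = Z^3.
  H_2: rank ker ∂_2 − rank ∂_3 = (6 − 5) − 1 = 0, and the invariant factors of ∂_3 are all 1, so H_2 = 0.
  H_3: rank ker ∂_3 − rank ∂_4 = (1 − 1) − 0 = 0, and there is no ∂_4, so H_3 = 0.

Hence the Betti numbers are b_0 = 1, b_1 = 3, b_2 = 0, b_3 = 0.

b_0 = 1, b_1 = 3, b_2 = 0, b_3 = 0.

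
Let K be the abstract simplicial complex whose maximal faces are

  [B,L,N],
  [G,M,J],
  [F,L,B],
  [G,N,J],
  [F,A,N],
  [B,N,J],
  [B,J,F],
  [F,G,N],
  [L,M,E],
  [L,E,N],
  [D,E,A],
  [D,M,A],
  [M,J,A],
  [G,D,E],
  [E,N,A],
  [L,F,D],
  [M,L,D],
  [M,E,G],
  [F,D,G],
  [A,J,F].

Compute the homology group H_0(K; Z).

H_0 = Z.

We work with the vertex ordering A < B < D < E < F < G < J < L < M < N. The simplices of K, each written with vertices in increasing order, are:

  0-simplices (10): A, B, D, E, F, G, J, L, M, N
  1-simplices (30): AD, AE, AF, AJ, AM, AN, BF, BJ, BL, BN, DE, DF, DG, DL, DM, EG, EL, EM, EN, FG, FJ, FL, FN, GJ, GM, GN, JM, JN, LM, LN
  2-simplices (20): ADE, ADM, AEN, AFJ, AFN, AJM, BFJ, BFL, BJN, BLN, DEG, DFG, DFL, DLM, EGM, ELM, ELN, FGN, GJM, GJN

Hence C_0 ≅ Z^10, C_1 ≅ Z^30, C_2 ≅ Z^20.

The boundary map ∂_1: C_1 → C_0 maps an edge to its endpoints' difference, ∂[p,q] = q − p. For instance
  ∂DF = F − D.
As a 10×30 matrix over Z this has rank 9, with invariant factors (1,1,1,1,1,1,1,1,1).

The boundary map ∂_2: C_2 → C_1 acts by ∂[p,q,r] = [q,r] − [p,r] + [p,q]. For instance
  ∂GJN = JN − GN + GJ,
  ∂ADM = DM − AM + AD.
The resulting 30×20 matrix has rank 20, and its Smith normal form has invariant factors (1,1,1,1,1,1,1,1,1,1,1,1,1,1,1,1,1,1,1,2).

Now H_k = ker ∂_k / im ∂_{k+1}, so:

  H_0: rank C_0 − rank ∂_1 = 10 − 9 = 1, and the invariant factors of ∂_1 are all 1, so H_0 ≅ Z.

(K is a triangulation of the Klein bottle.)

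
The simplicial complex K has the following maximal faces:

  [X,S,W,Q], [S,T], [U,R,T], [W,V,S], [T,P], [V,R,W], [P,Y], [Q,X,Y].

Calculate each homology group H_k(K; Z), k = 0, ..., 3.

Take the total order P < Q < R < S < T < U < V < W < X < Y on the vertex set. Then K (dimension 3) consists of the simplices:

  0-simplices (10): P, Q, R, S, T, U, V, W, X, Y
  1-simplices (18): PT, PY, QS, QW, QX, QY, RT, RU, RV, RW, ST, SV, SW, SX, TU, VW, WX, XY
  2-simplices (8): QSW, QSX, QWX, QXY, RTU, RVW, SVW, SWX
  3-simplices (1): QSWX

Hence C_0 ≅ Z^10, C_1 ≅ Z^18, C_2 ≅ Z^8, C_3 ≅ Z^1.

Boundary ∂_1: C_1 → C_0 maps an edge to its endpoints' difference, ∂[p,q] = q − p.
The resulting 10×18 matrix has rank 9, and its Smith normal form has invariant factors (1,1,1,1,1,1,1,1,1).

∂_2: C_2 → C_1 acts by ∂[p,q,r] = [q,r] − [p,r] + [p,q]. For instance
  ∂RVW = VW − RW + RV,
  ∂QSW = SW − QW + QS.
As a 18×8 matrix over Z this has rank 7, with invariant factors (1,1,1,1,1,1,1).

∂_3: C_3 → C_2 sends each 3-simplex σ to the alternating sum Σ_i (−1)^i (σ with its i-th vertex removed). For instance
  ∂QSWX = SWX − QWX + QSX − QSW.
This gives a 8×1 integer matrix of rank 1; reducing to Smith normal form yields diagonal entries (1).

Reading off H_k = ker ∂_k / im ∂_{k+1}:

  H_0: rank C_0 − rank ∂_1 = 10 − 9 = 1, and the invariant factors of ∂_1 are all 1, so H_0 = Z.
  H_1: rank ker ∂_1 − rank ∂_2 = (18 − 9) − 7 = 2, and the invariant factors of ∂_2 are all 1, so H_1 = Z^2.
  H_2: rank ker ∂_2 − rank ∂_3 = (8 − 7) − 1 = 0, and the invariant factors of ∂_3 are all 1, so H_2 = 0.
  H_3: rank ker ∂_3 − rank ∂_4 = (1 − 1) − 0 = 0, and there is no ∂_4, so H_3 = 0.

H_0 = Z,  H_1 = Z^2,  H_2 = 0,  H_3 = 0.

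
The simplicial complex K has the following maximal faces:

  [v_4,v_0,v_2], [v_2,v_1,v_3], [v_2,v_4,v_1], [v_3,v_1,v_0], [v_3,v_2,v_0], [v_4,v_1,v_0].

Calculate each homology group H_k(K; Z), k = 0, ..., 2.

We work with the vertex ordering v_0 < v_1 < v_2 < v_3 < v_4. The simplices of K, each written with vertices in increasing order, are:

  0-simplices (5): [v_0], [v_1], [v_2], [v_3], [v_4]
  1-simplices (9): [v_0,v_1], [v_0,v_2], [v_0,v_3], [v_0,v_4], [v_1,v_2], [v_1,v_3], [v_1,v_4], [v_2,v_3], [v_2,v_4]
  2-simplices (6): [v_0,v_1,v_3], [v_0,v_1,v_4], [v_0,v_2,v_3], [v_0,v_2,v_4], [v_1,v_2,v_3], [v_1,v_2,v_4]

so the chain groups are C_0 ≅ Z^5, C_1 ≅ Z^9, C_2 ≅ Z^6.

The boundary map ∂_1: C_1 → C_0 is given by ∂[p,q] = [q] − [p].
The 5×9 boundary matrix has rank 4 and Smith normal form diag(1,1,1,1).

Boundary ∂_2: C_2 → C_1 maps a triangle to the signed sum of its edges. For instance
  ∂[v_0,v_1,v_4] = [v_1,v_4] − [v_0,v_4] + [v_0,v_1],
  ∂[v_0,v_1,v_3] = [v_1,v_3] − [v_0,v_3] + [v_0,v_1].
This gives a 9×6 integer matrix of rank 5; reducing to Smith normal form yields diagonal entries (1,1,1,1,1).

Now H_k = ker ∂_k / im ∂_{k+1}, so:

  H_0: rank C_0 − rank ∂_1 = 5 − 4 = 1, and the invariant factors of ∂_1 are all 1, so H_0 = Z.
  H_1: rank ker ∂_1 − rank ∂_2 = (9 − 4) − 5 = 0, and the invariant factors of ∂_2 are all 1, so H_1 = 0.
  H_2: rank ker ∂_2 − rank ∂_3 = (6 − 5) − 0 = 1, and there is no ∂_3, so H_2 = Z.

H_0 ≅ Z,  H_1 = 0,  H_2 ≅ Z.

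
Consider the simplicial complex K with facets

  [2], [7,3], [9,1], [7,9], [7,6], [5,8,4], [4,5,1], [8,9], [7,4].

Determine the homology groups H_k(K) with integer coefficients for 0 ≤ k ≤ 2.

K has 9 vertices, 11 edges, 2 triangles.
rank ∂_0 = 0, rank ∂_1 = 7 ⇒ b_0 = 9 − 0 − 7 = 2; all invariant factors of ∂_1 are 1 so no torsion. So H_0 = Z^2.
rank ∂_1 = 7, rank ∂_2 = 2 ⇒ b_1 = 11 − 7 − 2 = 2; all invariant factors of ∂_2 are 1 so no torsion. So H_1 = Z^2.
rank ∂_2 = 2, rank ∂_3 = 0 ⇒ b_2 = 2 − 2 − 0 = 0. So H_2 = 0.

H_0 ≅ Z^2,  H_1 ≅ Z^2,  H_2 = 0.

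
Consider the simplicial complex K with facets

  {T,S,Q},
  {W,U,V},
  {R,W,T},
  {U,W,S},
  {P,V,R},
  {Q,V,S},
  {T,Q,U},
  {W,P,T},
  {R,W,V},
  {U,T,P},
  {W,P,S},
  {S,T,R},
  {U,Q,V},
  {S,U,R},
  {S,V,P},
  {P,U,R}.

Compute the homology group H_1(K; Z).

K has 8 vertices, 24 edges, 16 triangles.
rank ∂_1 = 7, rank ∂_2 = 15 ⇒ b_1 = 24 − 7 − 15 = 2; all invariant factors of ∂_2 are 1 so no torsion. So H_1 = Z^2.

H_1 = Z^2.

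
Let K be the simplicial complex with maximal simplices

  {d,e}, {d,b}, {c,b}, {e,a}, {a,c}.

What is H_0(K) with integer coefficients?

H_0 ≅ Z.

Fix the vertex order a < b < c < d < e and write every simplex with vertices in increasing order. Then dim K = 1 and the simplices of K are:

  0-simplices (5): a, b, c, d, e
  1-simplices (5): ac, ae, bc, bd, de

Hence C_0 ≅ Z^5, C_1 ≅ Z^5.

The boundary map ∂_1: C_1 → C_0 is given by ∂[p,q] = [q] − [p].
The resulting 5×5 matrix has rank 4, and its Smith normal form has invariant factors (1,1,1,1).

From H_k ≅ ker(∂_k) / im(∂_{k+1}) we obtain:

  H_0: rank C_0 − rank ∂_1 = 5 − 4 = 1, and the invariant factors of ∂_1 are all 1, so H_0 ≅ Z.

(K is a triangulation of the circle S^1.)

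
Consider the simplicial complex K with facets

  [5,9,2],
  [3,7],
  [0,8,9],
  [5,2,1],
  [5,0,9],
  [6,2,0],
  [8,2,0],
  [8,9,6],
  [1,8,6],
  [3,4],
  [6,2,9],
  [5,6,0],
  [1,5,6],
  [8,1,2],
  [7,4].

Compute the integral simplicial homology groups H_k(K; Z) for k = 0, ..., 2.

Take the total order 0 < 1 < 2 < 3 < 4 < 5 < 6 < 7 < 8 < 9 on the vertex set. Then K (dimension 2) consists of the simplices:

  0-simplices (10): [0], [1], [2], [3], [4], [5], [6], [7], [8], [9]
  1-simplices (21): [0,2], [0,5], [0,6], [0,8], [0,9], [1,2], [1,5], [1,6], [1,8], [2,5], [2,6], [2,8], [2,9], [3,4], [3,7], [4,7], [5,6], [5,9], [6,8], [6,9], [8,9]
  2-simplices (12): [0,2,6], [0,2,8], [0,5,6], [0,5,9], [0,8,9], [1,2,5], [1,2,8], [1,5,6], [1,6,8], [2,5,9], [2,6,9], [6,8,9]

so the chain groups are C_0 ≅ Z^10, C_1 ≅ Z^21, C_2 ≅ Z^12.

The boundary map ∂_1: C_1 → C_0 maps an edge to its endpoints' difference, ∂[p,q] = q − p. For instance
  ∂[1,6] = [6] − [1].
The 10×21 boundary matrix has rank 8 and Smith normal form diag(1,1,1,1,1,1,1,1).

Boundary ∂_2: C_2 → C_1 acts by ∂[p,q,r] = [q,r] − [p,r] + [p,q]. For instance
  ∂[6,8,9] = [8,9] − [6,9] + [6,8],
  ∂[0,5,6] = [5,6] − [0,6] + [0,5].
This gives a 21×12 integer matrix of rank 12; reducing to Smith normal form yields diagonal entries (1,1,1,1,1,1,1,1,1,1,1,2).

From H_k ≅ ker(∂_k) / im(∂_{k+1}) we obtain:

  H_0: rank C_0 − rank ∂_1 = 10 − 8 = 2, and the invariant factors of ∂_1 are all 1, so H_0 ≅ Z^2.
  H_1: rank ker ∂_1 − rank ∂_2 = (21 − 8) − 12 = 1, and ∂_2 has invariant factor 2 > 1, so H_1 ≅ Z ⊕ Z/2.
  H_2: rank ker ∂_2 − rank ∂_3 = (12 − 12) − 0 = 0, and there is no ∂_3, so H_2 ≅ 0.

(K is a triangulation of the disjoint union of the circle S^1 and the real projective plane RP^2.)

H_0 ≅ Z^2,  H_1 ≅ Z ⊕ Z/2,  H_2 = 0.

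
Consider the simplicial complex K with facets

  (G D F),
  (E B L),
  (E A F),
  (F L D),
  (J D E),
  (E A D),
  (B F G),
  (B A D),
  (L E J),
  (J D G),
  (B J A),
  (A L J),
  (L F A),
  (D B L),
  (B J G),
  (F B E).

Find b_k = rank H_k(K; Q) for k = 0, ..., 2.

K has 8 vertices, 24 edges, 16 triangles.
rank ∂_0 = 0, rank ∂_1 = 7 ⇒ b_0 = 8 − 0 − 7 = 1; all invariant factors of ∂_1 are 1 so no torsion. So H_0 ≅ Z.
rank ∂_1 = 7, rank ∂_2 = 15 ⇒ b_1 = 24 − 7 − 15 = 2; all invariant factors of ∂_2 are 1 so no torsion. So H_1 ≅ Z^2.
rank ∂_2 = 15, rank ∂_3 = 0 ⇒ b_2 = 16 − 15 − 0 = 1. So H_2 ≅ Z.

b_0 = 1, b_1 = 2, b_2 = 1.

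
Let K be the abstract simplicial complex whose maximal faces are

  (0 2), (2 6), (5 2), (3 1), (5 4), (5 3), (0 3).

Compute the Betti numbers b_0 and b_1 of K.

Order the vertices as 0 < 1 < 2 < 3 < 4 < 5 < 6. Listing each simplex with vertices in this order, K has dimension 1 with simplices:

  0-simplices (7): [0], [1], [2], [3], [4], [5], [6]
  1-simplices (7): [0,2], [0,3], [1,3], [2,5], [2,6], [3,5], [4,5]

so the chain groups are C_0 ≅ Z^7, C_1 ≅ Z^7.

The boundary map ∂_1: C_1 → C_0 maps an edge to its endpoints' difference, ∂[p,q] = q − p.
As a 7×7 matrix over Z this has rank 6, with invariant factors (1,1,1,1,1,1).

Now H_k = ker ∂_k / im ∂_{k+1}, so:

  H_0: rank C_0 − rank ∂_1 = 7 − 6 = 1, and the invariant factors of ∂_1 are all 1, so H_0 = Z.
  H_1: rank ker ∂_1 − rank ∂_2 = (7 − 6) − 0 = 1, and there is no ∂_2, so H_1 = Z.

As a check, the Euler characteristic is 7 − 7 = 0, which agrees with 1 − 1 = 0.

Hence the Betti numbers are b_0 = 1, b_1 = 1.

b_0 = 1, b_1 = 1.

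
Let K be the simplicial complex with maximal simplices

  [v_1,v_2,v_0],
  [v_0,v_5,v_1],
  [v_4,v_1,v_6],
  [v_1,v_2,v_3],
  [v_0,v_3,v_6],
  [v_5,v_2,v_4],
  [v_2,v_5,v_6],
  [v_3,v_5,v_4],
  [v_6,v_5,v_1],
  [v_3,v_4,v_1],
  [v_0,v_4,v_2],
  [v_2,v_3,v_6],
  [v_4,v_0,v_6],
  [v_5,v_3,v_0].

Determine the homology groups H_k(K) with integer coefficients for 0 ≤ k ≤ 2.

We work with the vertex ordering v_0 < v_1 < v_2 < v_3 < v_4 < v_5 < v_6. The simplices of K, each written with vertices in increasing order, are:

  0-simplices (7): [v_0], [v_1], [v_2], [v_3], [v_4], [v_5], [v_6]
  1-simplices (21): (21 of them)
  2-simplices (14): (14 of them)

so the chain groups are C_0 ≅ Z^7, C_1 ≅ Z^21, C_2 ≅ Z^14.

Boundary ∂_1: C_1 → C_0 sends each edge [p,q] (with p < q) to q − p.
As a 7×21 matrix over Z this has rank 6, with invariant factors (1,1,1,1,1,1).

∂_2: C_2 → C_1 acts by ∂[p,q,r] = [q,r] − [p,r] + [p,q]. For instance
  ∂[v_1,v_4,v_6] = [v_4,v_6] − [v_1,v_6] + [v_1,v_4],
  ∂[v_0,v_1,v_2] = [v_1,v_2] − [v_0,v_2] + [v_0,v_1].
As a 21×14 matrix over Z this has rank 13, with invariant factors (1,1,1,1,1,1,1,1,1,1,1,1,1).

From H_k ≅ ker(∂_k) / im(∂_{k+1}) we obtain:

  H_0: rank C_0 − rank ∂_1 = 7 − 6 = 1, and the invariant factors of ∂_1 are all 1, so H_0 = Z.
  H_1: rank ker ∂_1 − rank ∂_2 = (21 − 6) − 13 = 2, and the invariant factors of ∂_2 are all 1, so H_1 = Z^2.
  H_2: rank ker ∂_2 − rank ∂_3 = (14 − 13) − 0 = 1, and there is no ∂_3, so H_2 = Z.

H_0 = Z,  H_1 = Z^2,  H_2 = Z.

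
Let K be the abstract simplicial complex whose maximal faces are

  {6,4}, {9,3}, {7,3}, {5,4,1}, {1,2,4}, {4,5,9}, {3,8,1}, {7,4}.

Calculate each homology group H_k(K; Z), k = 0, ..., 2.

K has 9 vertices, 14 edges, 4 triangles.
rank ∂_0 = 0, rank ∂_1 = 8 ⇒ b_0 = 9 − 0 − 8 = 1; all invariant factors of ∂_1 are 1 so no torsion. So H_0 ≅ Z.
rank ∂_1 = 8, rank ∂_2 = 4 ⇒ b_1 = 14 − 8 − 4 = 2; all invariant factors of ∂_2 are 1 so no torsion. So H_1 ≅ Z^2.
rank ∂_2 = 4, rank ∂_3 = 0 ⇒ b_2 = 4 − 4 − 0 = 0. So H_2 ≅ 0.

H_0 ≅ Z,  H_1 ≅ Z^2,  H_2 = 0.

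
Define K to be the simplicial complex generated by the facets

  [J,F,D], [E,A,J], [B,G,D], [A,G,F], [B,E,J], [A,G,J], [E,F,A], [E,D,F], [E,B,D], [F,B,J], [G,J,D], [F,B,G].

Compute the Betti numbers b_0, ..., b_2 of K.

Take the total order A < B < D < E < F < G < J on the vertex set. Then K (dimension 2) consists of the simplices:

  0-simplices (7): A, B, D, E, F, G, J
  1-simplices (18): AE, AF, AG, AJ, BD, BE, BF, BG, BJ, DE, DF, DG, DJ, EF, EJ, FG, FJ, GJ
  2-simplices (12): AEF, AEJ, AFG, AGJ, BDE, BDG, BEJ, BFG, BFJ, DEF, DFJ, DGJ

giving chain groups C_0 ≅ Z^7, C_1 ≅ Z^18, C_2 ≅ Z^12.

∂_1: C_1 → C_0 sends each edge [p,q] (with p < q) to q − p. For instance
  ∂FG = G − F.
This gives a 7×18 integer matrix of rank 6; reducing to Smith normal form yields diagonal entries (1,1,1,1,1,1).

The boundary map ∂_2: C_2 → C_1 maps a triangle to the signed sum of its edges. For instance
  ∂BDG = DG − BG + BD,
  ∂DEF = EF − DF + DE.
This gives a 18×12 integer matrix of rank 12; reducing to Smith normal form yields diagonal entries (1,1,1,1,1,1,1,1,1,1,1,2).

Now H_k = ker ∂_k / im ∂_{k+1}, so:

  H_0: rank C_0 − rank ∂_1 = 7 − 6 = 1, and the invariant factors of ∂_1 are all 1, so H_0 ≅ Z.
  H_1: rank ker ∂_1 − rank ∂_2 = (18 − 6) − 12 = 0, and ∂_2 has invariant factor 2 > 1, so H_1 ≅ Z/2Z.
  H_2: rank ker ∂_2 − rank ∂_3 = (12 − 12) − 0 = 0, and there is no ∂_3, so H_2 ≅ 0.

(K is a triangulation of the real projective plane RP^2.)

Hence the Betti numbers are b_0 = 1, b_1 = 0, b_2 = 0.

b_0 = 1, b_1 = 0, b_2 = 0.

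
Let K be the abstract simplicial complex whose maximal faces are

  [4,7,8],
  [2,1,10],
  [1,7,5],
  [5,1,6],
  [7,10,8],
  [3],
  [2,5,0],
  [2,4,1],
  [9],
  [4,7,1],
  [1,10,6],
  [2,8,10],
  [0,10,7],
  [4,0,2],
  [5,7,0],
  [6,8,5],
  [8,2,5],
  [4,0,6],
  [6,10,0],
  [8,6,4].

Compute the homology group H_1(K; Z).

H_1 ≅ Z^2.

Order the vertices as 0 < 1 < 2 < 3 < 4 < 5 < 6 < 7 < 8 < 9 < 10. Listing each simplex with vertices in this order, K has dimension 2 with simplices:

  0-simplices (11): [0], [1], [2], [3], [4], [5], [6], [7], [8], [9], [10]
  1-simplices (27): (27 of them)
  2-simplices (18): (18 of them)

so the chain groups are C_0 ≅ Z^11, C_1 ≅ Z^27, C_2 ≅ Z^18.

The boundary map ∂_1: C_1 → C_0 maps an edge to its endpoints' difference, ∂[p,q] = q − p. For instance
  ∂[1,4] = [4] − [1].
The resulting 11×27 matrix has rank 8, and its Smith normal form has invariant factors (1,1,1,1,1,1,1,1).

∂_2: C_2 → C_1 maps a triangle to the signed sum of its edges. For instance
  ∂[0,2,4] = [2,4] − [0,4] + [0,2],
  ∂[2,8,10] = [8,10] − [2,10] + [2,8].
The resulting 27×18 matrix has rank 17, and its Smith normal form has invariant factors (1,1,1,1,1,1,1,1,1,1,1,1,1,1,1,1,1).

Computing H_k = (kernel of ∂_k) / (image of ∂_{k+1}):

  H_1: rank ker ∂_1 − rank ∂_2 = (27 − 8) − 17 = 2, and the invariant factors of ∂_2 are all 1, so H_1 ≅ Z^2.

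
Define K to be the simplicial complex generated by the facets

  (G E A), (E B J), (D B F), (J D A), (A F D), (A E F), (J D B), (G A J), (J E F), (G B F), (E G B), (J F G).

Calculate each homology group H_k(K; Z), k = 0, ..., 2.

We work with the vertex ordering A < B < D < E < F < G < J. The simplices of K, each written with vertices in increasing order, are:

  0-simplices (7): A, B, D, E, F, G, J
  1-simplices (18): AD, AE, AF, AG, AJ, BD, BE, BF, BG, BJ, DF, DJ, EF, EG, EJ, FG, FJ, GJ
  2-simplices (12): ADF, ADJ, AEF, AEG, AGJ, BDF, BDJ, BEG, BEJ, BFG, EFJ, FGJ

so the chain groups are C_0 ≅ Z^7, C_1 ≅ Z^18, C_2 ≅ Z^12.

Boundary ∂_1: C_1 → C_0 is given by ∂[p,q] = [q] − [p]. For instance
  ∂BF = F − B.
This gives a 7×18 integer matrix of rank 6; reducing to Smith normal form yields diagonal entries (1,1,1,1,1,1).

∂_2: C_2 → C_1 sends each 2-simplex [p,q,r] to [q,r] − [p,r] + [p,q]. For instance
  ∂ADF = DF − AF + AD,
  ∂ADJ = DJ − AJ + AD.
The 18×12 boundary matrix has rank 12 and Smith normal form diag(1,1,1,1,1,1,1,1,1,1,1,2).

Computing H_k = (kernel of ∂_k) / (image of ∂_{k+1}):

  H_0: rank C_0 − rank ∂_1 = 7 − 6 = 1, and the invariant factors of ∂_1 are all 1, so H_0 ≅ Z.
  H_1: rank ker ∂_1 − rank ∂_2 = (18 − 6) − 12 = 0, and ∂_2 has invariant factor 2 > 1, so H_1 ≅ Z/2Z.
  H_2: rank ker ∂_2 − rank ∂_3 = (12 − 12) − 0 = 0, and there is no ∂_3, so H_2 ≅ 0.

As a check, the Euler characteristic is 7 − 18 + 12 = 1, which agrees with 1 − 0 + 0 = 1.

H_0 = Z,  H_1 = Z/2Z,  H_2 = 0.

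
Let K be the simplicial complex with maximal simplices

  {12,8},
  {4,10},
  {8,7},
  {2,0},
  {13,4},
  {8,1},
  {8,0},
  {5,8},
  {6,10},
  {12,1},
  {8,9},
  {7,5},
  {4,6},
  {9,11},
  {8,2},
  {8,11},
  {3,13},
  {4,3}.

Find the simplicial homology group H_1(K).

We work with the vertex ordering 0 < 1 < 2 < 3 < 4 < 5 < 6 < 7 < 8 < 9 < 10 < 11 < 12 < 13. The simplices of K, each written with vertices in increasing order, are:

  0-simplices (14): [0], [1], [2], [3], [4], [5], [6], [7], [8], [9], [10], [11], [12], [13]
  1-simplices (18): [0,2], [0,8], [1,8], [1,12], [2,8], [3,4], [3,13], [4,6], [4,10], [4,13], [5,7], [5,8], [6,10], [7,8], [8,9], [8,11], [8,12], [9,11]

giving chain groups C_0 ≅ Z^14, C_1 ≅ Z^18.

Boundary ∂_1: C_1 → C_0 is given by ∂[p,q] = [q] − [p]. For instance
  ∂[1,12] = [12] − [1].
The 14×18 boundary matrix has rank 12 and Smith normal form diag(1,1,1,1,1,1,1,1,1,1,1,1).

Now H_k = ker ∂_k / im ∂_{k+1}, so:

  H_1: rank ker ∂_1 − rank ∂_2 = (18 − 12) − 0 = 6, and there is no ∂_2, so H_1 = Z^6.

H_1 = Z^6.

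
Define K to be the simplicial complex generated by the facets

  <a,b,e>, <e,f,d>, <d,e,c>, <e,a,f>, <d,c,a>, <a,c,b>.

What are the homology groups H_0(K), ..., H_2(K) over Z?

H_0 ≅ Z,  H_1 ≅ Z,  H_2 = 0.

We work with the vertex ordering a < b < c < d < e < f. The simplices of K, each written with vertices in increasing order, are:

  0-simplices (6): a, b, c, d, e, f
  1-simplices (12): ab, ac, ad, ae, af, bc, be, cd, ce, de, df, ef
  2-simplices (6): abc, abe, acd, aef, cde, def

giving chain groups C_0 ≅ Z^6, C_1 ≅ Z^12, C_2 ≅ Z^6.

Boundary ∂_1: C_1 → C_0 is given by ∂[p,q] = [q] − [p].
The 6×12 boundary matrix has rank 5 and Smith normal form diag(1,1,1,1,1).

Boundary ∂_2: C_2 → C_1 acts by ∂[p,q,r] = [q,r] − [p,r] + [p,q]. For instance
  ∂abe = be − ae + ab,
  ∂cde = de − ce + cd.
The resulting 12×6 matrix has rank 6, and its Smith normal form has invariant factors (1,1,1,1,1,1).

Now H_k = ker ∂_k / im ∂_{k+1}, so:

  H_0: rank C_0 − rank ∂_1 = 6 − 5 = 1, and the invariant factors of ∂_1 are all 1, so H_0 = Z.
  H_1: rank ker ∂_1 − rank ∂_2 = (12 − 5) − 6 = 1, and the invariant factors of ∂_2 are all 1, so H_1 = Z.
  H_2: rank ker ∂_2 − rank ∂_3 = (6 − 6) − 0 = 0, and there is no ∂_3, so H_2 = 0.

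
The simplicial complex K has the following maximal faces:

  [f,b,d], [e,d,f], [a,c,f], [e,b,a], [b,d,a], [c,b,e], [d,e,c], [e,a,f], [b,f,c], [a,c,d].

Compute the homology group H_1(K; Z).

Fix the vertex order a < b < c < d < e < f and write every simplex with vertices in increasing order. Then dim K = 2 and the simplices of K are:

  0-simplices (6): a, b, c, d, e, f
  1-simplices (15): ab, ac, ad, ae, af, bc, bd, be, bf, cd, ce, cf, de, df, ef
  2-simplices (10): abd, abe, acd, acf, aef, bce, bcf, bdf, cde, def

Hence C_0 ≅ Z^6, C_1 ≅ Z^15, C_2 ≅ Z^10.

∂_1: C_1 → C_0 maps an edge to its endpoints' difference, ∂[p,q] = q − p. For instance
  ∂bc = c − b.
The 6×15 boundary matrix has rank 5 and Smith normal form diag(1,1,1,1,1).

The boundary map ∂_2: C_2 → C_1 maps a triangle to the signed sum of its edges. For instance
  ∂acd = cd − ad + ac,
  ∂def = ef − df + de.
This gives a 15×10 integer matrix of rank 10; reducing to Smith normal form yields diagonal entries (1,1,1,1,1,1,1,1,1,2).

From H_k ≅ ker(∂_k) / im(∂_{k+1}) we obtain:

  H_1: rank ker ∂_1 − rank ∂_2 = (15 − 5) − 10 = 0, and ∂_2 has invariant factor 2 > 1, so H_1 = Z/2Z.

H_1 ≅ Z/2Z.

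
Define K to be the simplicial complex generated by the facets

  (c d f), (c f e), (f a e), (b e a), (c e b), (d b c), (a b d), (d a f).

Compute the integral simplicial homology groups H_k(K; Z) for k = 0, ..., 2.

Fix the vertex order a < b < c < d < e < f and write every simplex with vertices in increasing order. Then dim K = 2 and the simplices of K are:

  0-simplices (6): a, b, c, d, e, f
  1-simplices (12): ab, ad, ae, af, bc, bd, be, cd, ce, cf, df, ef
  2-simplices (8): abd, abe, adf, aef, bcd, bce, cdf, cef

giving chain groups C_0 ≅ Z^6, C_1 ≅ Z^12, C_2 ≅ Z^8.

∂_1: C_1 → C_0 is given by ∂[p,q] = [q] − [p]. For instance
  ∂af = f − a.
The resulting 6×12 matrix has rank 5, and its Smith normal form has invariant factors (1,1,1,1,1).

The boundary map ∂_2: C_2 → C_1 sends each 2-simplex [p,q,r] to [q,r] − [p,r] + [p,q]. For instance
  ∂aef = ef − af + ae,
  ∂abd = bd − ad + ab.
This gives a 12×8 integer matrix of rank 7; reducing to Smith normal form yields diagonal entries (1,1,1,1,1,1,1).

From H_k ≅ ker(∂_k) / im(∂_{k+1}) we obtain:

  H_0: rank C_0 − rank ∂_1 = 6 − 5 = 1, and the invariant factors of ∂_1 are all 1, so H_0 ≅ Z.
  H_1: rank ker ∂_1 − rank ∂_2 = (12 − 5) − 7 = 0, and the invariant factors of ∂_2 are all 1, so H_1 ≅ 0.
  H_2: rank ker ∂_2 − rank ∂_3 = (8 − 7) − 0 = 1, and there is no ∂_3, so H_2 ≅ Z.

As a check, the Euler characteristic is 6 − 12 + 8 = 2, which agrees with 1 − 0 + 1 = 2.
(K is a triangulation of the 2-sphere S^2.)

H_0 ≅ Z,  H_1 = 0,  H_2 ≅ Z.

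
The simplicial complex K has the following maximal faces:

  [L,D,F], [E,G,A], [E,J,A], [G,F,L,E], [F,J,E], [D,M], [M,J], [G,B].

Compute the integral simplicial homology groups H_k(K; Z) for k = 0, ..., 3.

H_0 = Z,  H_1 = Z,  H_2 = 0,  H_3 = 0.

Order the vertices as A < B < D < E < F < G < J < L < M. Listing each simplex with vertices in this order, K has dimension 3 with simplices:

  0-simplices (9): A, B, D, E, F, G, J, L, M
  1-simplices (16): AE, AG, AJ, BG, DF, DL, DM, EF, EG, EJ, EL, FG, FJ, FL, GL, JM
  2-simplices (8): AEG, AEJ, DFL, EFG, EFJ, EFL, EGL, FGL
  3-simplices (1): EFGL

so the chain groups are C_0 ≅ Z^9, C_1 ≅ Z^16, C_2 ≅ Z^8, C_3 ≅ Z^1.

∂_1: C_1 → C_0 is given by ∂[p,q] = [q] − [p].
As a 9×16 matrix over Z this has rank 8, with invariant factors (1,1,1,1,1,1,1,1).

The boundary map ∂_2: C_2 → C_1 sends each 2-simplex [p,q,r] to [q,r] − [p,r] + [p,q]. For instance
  ∂AEG = EG − AG + AE,
  ∂DFL = FL − DL + DF.
The 16×8 boundary matrix has rank 7 and Smith normal form diag(1,1,1,1,1,1,1).

Boundary ∂_3: C_3 → C_2 sends each 3-simplex σ to the alternating sum Σ_i (−1)^i (σ with its i-th vertex removed). For instance
  ∂EFGL = FGL − EGL + EFL − EFG.
This gives a 8×1 integer matrix of rank 1; reducing to Smith normal form yields diagonal entries (1).

From H_k ≅ ker(∂_k) / im(∂_{k+1}) we obtain:

  H_0: rank C_0 − rank ∂_1 = 9 − 8 = 1, and the invariant factors of ∂_1 are all 1, so H_0 ≅ Z.
  H_1: rank ker ∂_1 − rank ∂_2 = (16 − 8) − 7 = 1, and the invariant factors of ∂_2 are all 1, so H_1 ≅ Z.
  H_2: rank ker ∂_2 − rank ∂_3 = (8 − 7) − 1 = 0, and the invariant factors of ∂_3 are all 1, so H_2 ≅ 0.
  H_3: rank ker ∂_3 − rank ∂_4 = (1 − 1) − 0 = 0, and there is no ∂_4, so H_3 ≅ 0.

As a check, the Euler characteristic is 9 − 16 + 8 − 1 = 0, which agrees with 1 − 1 + 0 − 0 = 0.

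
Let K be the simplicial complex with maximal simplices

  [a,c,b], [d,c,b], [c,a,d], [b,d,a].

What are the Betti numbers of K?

b_0 = 1, b_1 = 0, b_2 = 1.

We work with the vertex ordering a < b < c < d. The simplices of K, each written with vertices in increasing order, are:

  0-simplices (4): a, b, c, d
  1-simplices (6): ab, ac, ad, bc, bd, cd
  2-simplices (4): abc, abd, acd, bcd

giving chain groups C_0 ≅ Z^4, C_1 ≅ Z^6, C_2 ≅ Z^4.

∂_1: C_1 → C_0 maps an edge to its endpoints' difference, ∂[p,q] = q − p. For instance
  ∂bc = c − b.
The 4×6 boundary matrix has rank 3 and Smith normal form diag(1,1,1).

Boundary ∂_2: C_2 → C_1 acts by ∂[p,q,r] = [q,r] − [p,r] + [p,q]. For instance
  ∂bcd = cd − bd + bc,
  ∂abd = bd − ad + ab.
The 6×4 boundary matrix has rank 3 and Smith normal form diag(1,1,1).

Now H_k = ker ∂_k / im ∂_{k+1}, so:

  H_0: rank C_0 − rank ∂_1 = 4 − 3 = 1, and the invariant factors of ∂_1 are all 1, so H_0 ≅ Z.
  H_1: rank ker ∂_1 − rank ∂_2 = (6 − 3) − 3 = 0, and the invariant factors of ∂_2 are all 1, so H_1 ≅ 0.
  H_2: rank ker ∂_2 − rank ∂_3 = (4 − 3) − 0 = 1, and there is no ∂_3, so H_2 ≅ Z.

As a check, the Euler characteristic is 4 − 6 + 4 = 2, which agrees with 1 − 0 + 1 = 2.

Hence the Betti numbers are b_0 = 1, b_1 = 0, b_2 = 1.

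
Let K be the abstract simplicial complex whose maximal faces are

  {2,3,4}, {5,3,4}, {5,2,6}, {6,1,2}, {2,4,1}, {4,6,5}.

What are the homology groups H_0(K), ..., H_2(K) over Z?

H_0 = Z,  H_1 = Z,  H_2 = 0.

Take the total order 1 < 2 < 3 < 4 < 5 < 6 on the vertex set. Then K (dimension 2) consists of the simplices:

  0-simplices (6): [1], [2], [3], [4], [5], [6]
  1-simplices (12): [1,2], [1,4], [1,6], [2,3], [2,4], [2,5], [2,6], [3,4], [3,5], [4,5], [4,6], [5,6]
  2-simplices (6): [1,2,4], [1,2,6], [2,3,4], [2,5,6], [3,4,5], [4,5,6]

so the chain groups are C_0 ≅ Z^6, C_1 ≅ Z^12, C_2 ≅ Z^6.

Boundary ∂_1: C_1 → C_0 maps an edge to its endpoints' difference, ∂[p,q] = q − p.
This gives a 6×12 integer matrix of rank 5; reducing to Smith normal form yields diagonal entries (1,1,1,1,1).

The boundary map ∂_2: C_2 → C_1 acts by ∂[p,q,r] = [q,r] − [p,r] + [p,q]. For instance
  ∂[2,3,4] = [3,4] − [2,4] + [2,3],
  ∂[1,2,4] = [2,4] − [1,4] + [1,2].
As a 12×6 matrix over Z this has rank 6, with invariant factors (1,1,1,1,1,1).

Now H_k = ker ∂_k / im ∂_{k+1}, so:

  H_0: rank C_0 − rank ∂_1 = 6 − 5 = 1, and the invariant factors of ∂_1 are all 1, so H_0 = Z.
  H_1: rank ker ∂_1 − rank ∂_2 = (12 − 5) − 6 = 1, and the invariant factors of ∂_2 are all 1, so H_1 = Z.
  H_2: rank ker ∂_2 − rank ∂_3 = (6 − 6) − 0 = 0, and there is no ∂_3, so H_2 = 0.

As a check, the Euler characteristic is 6 − 12 + 6 = 0, which agrees with 1 − 1 + 0 = 0.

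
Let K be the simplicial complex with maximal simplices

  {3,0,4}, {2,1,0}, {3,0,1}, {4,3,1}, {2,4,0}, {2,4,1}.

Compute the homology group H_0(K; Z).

Take the total order 0 < 1 < 2 < 3 < 4 on the vertex set. Then K (dimension 2) consists of the simplices:

  0-simplices (5): [0], [1], [2], [3], [4]
  1-simplices (9): [0,1], [0,2], [0,3], [0,4], [1,2], [1,3], [1,4], [2,4], [3,4]
  2-simplices (6): [0,1,2], [0,1,3], [0,2,4], [0,3,4], [1,2,4], [1,3,4]

so the chain groups are C_0 ≅ Z^5, C_1 ≅ Z^9, C_2 ≅ Z^6.

∂_1: C_1 → C_0 sends each edge [p,q] (with p < q) to q − p. For instance
  ∂[1,4] = [4] − [1].
As a 5×9 matrix over Z this has rank 4, with invariant factors (1,1,1,1).

∂_2: C_2 → C_1 acts by ∂[p,q,r] = [q,r] − [p,r] + [p,q]. For instance
  ∂[1,2,4] = [2,4] − [1,4] + [1,2],
  ∂[0,1,2] = [1,2] − [0,2] + [0,1].
The 9×6 boundary matrix has rank 5 and Smith normal form diag(1,1,1,1,1).

Computing H_k = (kernel of ∂_k) / (image of ∂_{k+1}):

  H_0: rank C_0 − rank ∂_1 = 5 − 4 = 1, and the invariant factors of ∂_1 are all 1, so H_0 ≅ Z.

(K is a triangulation of the 2-sphere S^2.)

H_0 = Z.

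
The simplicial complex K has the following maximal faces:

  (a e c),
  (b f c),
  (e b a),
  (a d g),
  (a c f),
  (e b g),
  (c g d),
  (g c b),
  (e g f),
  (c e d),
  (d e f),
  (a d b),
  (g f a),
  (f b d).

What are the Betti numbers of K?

b_0 = 1, b_1 = 2, b_2 = 1.

Order the vertices as a < b < c < d < e < f < g. Listing each simplex with vertices in this order, K has dimension 2 with simplices:

  0-simplices (7): a, b, c, d, e, f, g
  1-simplices (21): ab, ac, ad, ae, af, ag, bc, bd, be, bf, bg, cd, ce, cf, cg, de, df, dg, ef, eg, fg
  2-simplices (14): abd, abe, ace, acf, adg, afg, bcf, bcg, bdf, beg, cde, cdg, def, efg

Hence C_0 ≅ Z^7, C_1 ≅ Z^21, C_2 ≅ Z^14.

Boundary ∂_1: C_1 → C_0 maps an edge to its endpoints' difference, ∂[p,q] = q − p.
This gives a 7×21 integer matrix of rank 6; reducing to Smith normal form yields diagonal entries (1,1,1,1,1,1).

∂_2: C_2 → C_1 maps a triangle to the signed sum of its edges. For instance
  ∂cde = de − ce + cd,
  ∂bcg = cg − bg + bc.
The resulting 21×14 matrix has rank 13, and its Smith normal form has invariant factors (1,1,1,1,1,1,1,1,1,1,1,1,1).

From H_k ≅ ker(∂_k) / im(∂_{k+1}) we obtain:

  H_0: rank C_0 − rank ∂_1 = 7 − 6 = 1, and the invariant factors of ∂_1 are all 1, so H_0 ≅ Z.
  H_1: rank ker ∂_1 − rank ∂_2 = (21 − 6) − 13 = 2, and the invariant factors of ∂_2 are all 1, so H_1 ≅ Z^2.
  H_2: rank ker ∂_2 − rank ∂_3 = (14 − 13) − 0 = 1, and there is no ∂_3, so H_2 ≅ Z.

Hence the Betti numbers are b_0 = 1, b_1 = 2, b_2 = 1.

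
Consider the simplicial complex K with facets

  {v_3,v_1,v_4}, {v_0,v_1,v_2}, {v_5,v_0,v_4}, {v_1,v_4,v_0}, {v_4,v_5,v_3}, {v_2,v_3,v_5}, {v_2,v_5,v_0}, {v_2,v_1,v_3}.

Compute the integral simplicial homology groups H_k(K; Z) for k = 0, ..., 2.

H_0 ≅ Z,  H_1 = 0,  H_2 ≅ Z.

Fix the vertex order v_0 < v_1 < v_2 < v_3 < v_4 < v_5 and write every simplex with vertices in increasing order. Then dim K = 2 and the simplices of K are:

  0-simplices (6): [v_0], [v_1], [v_2], [v_3], [v_4], [v_5]
  1-simplices (12): [v_0,v_1], [v_0,v_2], [v_0,v_4], [v_0,v_5], [v_1,v_2], [v_1,v_3], [v_1,v_4], [v_2,v_3], [v_2,v_5], [v_3,v_4], [v_3,v_5], [v_4,v_5]
  2-simplices (8): [v_0,v_1,v_2], [v_0,v_1,v_4], [v_0,v_2,v_5], [v_0,v_4,v_5], [v_1,v_2,v_3], [v_1,v_3,v_4], [v_2,v_3,v_5], [v_3,v_4,v_5]

so the chain groups are C_0 ≅ Z^6, C_1 ≅ Z^12, C_2 ≅ Z^8.

The boundary map ∂_1: C_1 → C_0 sends each edge [p,q] (with p < q) to q − p.
The 6×12 boundary matrix has rank 5 and Smith normal form diag(1,1,1,1,1).

The boundary map ∂_2: C_2 → C_1 sends each 2-simplex [p,q,r] to [q,r] − [p,r] + [p,q]. For instance
  ∂[v_0,v_1,v_2] = [v_1,v_2] − [v_0,v_2] + [v_0,v_1],
  ∂[v_0,v_2,v_5] = [v_2,v_5] − [v_0,v_5] + [v_0,v_2].
This gives a 12×8 integer matrix of rank 7; reducing to Smith normal form yields diagonal entries (1,1,1,1,1,1,1).

From H_k ≅ ker(∂_k) / im(∂_{k+1}) we obtain:

  H_0: rank C_0 − rank ∂_1 = 6 − 5 = 1, and the invariant factors of ∂_1 are all 1, so H_0 ≅ Z.
  H_1: rank ker ∂_1 − rank ∂_2 = (12 − 5) − 7 = 0, and the invariant factors of ∂_2 are all 1, so H_1 ≅ 0.
  H_2: rank ker ∂_2 − rank ∂_3 = (8 − 7) − 0 = 1, and there is no ∂_3, so H_2 ≅ Z.

As a check, the Euler characteristic is 6 − 12 + 8 = 2, which agrees with 1 − 0 + 1 = 2.
(K is a triangulation of the 2-sphere S^2.)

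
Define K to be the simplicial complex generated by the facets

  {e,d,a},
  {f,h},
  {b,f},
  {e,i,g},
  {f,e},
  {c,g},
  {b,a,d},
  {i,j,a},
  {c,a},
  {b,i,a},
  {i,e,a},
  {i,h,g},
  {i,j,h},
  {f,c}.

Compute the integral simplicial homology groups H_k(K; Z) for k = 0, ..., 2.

H_0 = Z,  H_1 = Z^4,  H_2 = 0.

Fix the vertex order a < b < c < d < e < f < g < h < i < j and write every simplex with vertices in increasing order. Then dim K = 2 and the simplices of K are:

  0-simplices (10): a, b, c, d, e, f, g, h, i, j
  1-simplices (21): ab, ac, ad, ae, ai, aj, bd, bf, bi, cf, cg, de, ef, eg, ei, fh, gh, gi, hi, hj, ij
  2-simplices (8): abd, abi, ade, aei, aij, egi, ghi, hij

Hence C_0 ≅ Z^10, C_1 ≅ Z^21, C_2 ≅ Z^8.

The boundary map ∂_1: C_1 → C_0 is given by ∂[p,q] = [q] − [p]. For instance
  ∂hi = i − h.
This gives a 10×21 integer matrix of rank 9; reducing to Smith normal form yields diagonal entries (1,1,1,1,1,1,1,1,1).

The boundary map ∂_2: C_2 → C_1 sends each 2-simplex [p,q,r] to [q,r] − [p,r] + [p,q]. For instance
  ∂abd = bd − ad + ab,
  ∂hij = ij − hj + hi.
As a 21×8 matrix over Z this has rank 8, with invariant factors (1,1,1,1,1,1,1,1).

Reading off H_k = ker ∂_k / im ∂_{k+1}:

  H_0: rank C_0 − rank ∂_1 = 10 − 9 = 1, and the invariant factors of ∂_1 are all 1, so H_0 = Z.
  H_1: rank ker ∂_1 − rank ∂_2 = (21 − 9) − 8 = 4, and the invariant factors of ∂_2 are all 1, so H_1 = Z^4.
  H_2: rank ker ∂_2 − rank ∂_3 = (8 − 8) − 0 = 0, and there is no ∂_3, so H_2 = 0.

As a check, the Euler characteristic is 10 − 21 + 8 = -3, which agrees with 1 − 4 + 0 = -3.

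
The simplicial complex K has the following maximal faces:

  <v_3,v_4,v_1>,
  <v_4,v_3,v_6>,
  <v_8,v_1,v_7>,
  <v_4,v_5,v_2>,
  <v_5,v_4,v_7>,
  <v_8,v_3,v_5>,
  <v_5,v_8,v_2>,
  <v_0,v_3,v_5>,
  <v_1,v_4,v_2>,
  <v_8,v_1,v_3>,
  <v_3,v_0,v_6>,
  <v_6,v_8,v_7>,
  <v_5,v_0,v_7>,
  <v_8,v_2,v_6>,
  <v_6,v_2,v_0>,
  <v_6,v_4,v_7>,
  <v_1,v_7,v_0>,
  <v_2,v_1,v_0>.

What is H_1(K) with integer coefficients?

Fix the vertex order v_0 < v_1 < v_2 < v_3 < v_4 < v_5 < v_6 < v_7 < v_8 and write every simplex with vertices in increasing order. Then dim K = 2 and the simplices of K are:

  0-simplices (9): [v_0], [v_1], [v_2], [v_3], [v_4], [v_5], [v_6], [v_7], [v_8]
  1-simplices (27): (27 of them)
  2-simplices (18): (18 of them)

Hence C_0 ≅ Z^9, C_1 ≅ Z^27, C_2 ≅ Z^18.

∂_1: C_1 → C_0 sends each edge [p,q] (with p < q) to q − p. For instance
  ∂[v_2,v_6] = [v_6] − [v_2].
The 9×27 boundary matrix has rank 8 and Smith normal form diag(1,1,1,1,1,1,1,1).

Boundary ∂_2: C_2 → C_1 maps a triangle to the signed sum of its edges. For instance
  ∂[v_6,v_7,v_8] = [v_7,v_8] − [v_6,v_8] + [v_6,v_7],
  ∂[v_2,v_6,v_8] = [v_6,v_8] − [v_2,v_8] + [v_2,v_6].
As a 27×18 matrix over Z this has rank 17, with invariant factors (1,1,1,1,1,1,1,1,1,1,1,1,1,1,1,1,1).

From H_k ≅ ker(∂_k) / im(∂_{k+1}) we obtain:

  H_1: rank ker ∂_1 − rank ∂_2 = (27 − 8) − 17 = 2, and the invariant factors of ∂_2 are all 1, so H_1 ≅ Z^2.

(K is a triangulation of the torus T^2.)

H_1 ≅ Z^2.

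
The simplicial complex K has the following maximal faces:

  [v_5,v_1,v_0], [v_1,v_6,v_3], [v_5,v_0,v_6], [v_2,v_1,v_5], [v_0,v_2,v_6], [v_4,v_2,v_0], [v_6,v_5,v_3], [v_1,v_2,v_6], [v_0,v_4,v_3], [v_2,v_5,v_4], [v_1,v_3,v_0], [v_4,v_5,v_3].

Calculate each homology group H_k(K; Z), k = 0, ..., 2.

Order the vertices as v_0 < v_1 < v_2 < v_3 < v_4 < v_5 < v_6. Listing each simplex with vertices in this order, K has dimension 2 with simplices:

  0-simplices (7): [v_0], [v_1], [v_2], [v_3], [v_4], [v_5], [v_6]
  1-simplices (18): (18 of them)
  2-simplices (12): (12 of them)

giving chain groups C_0 ≅ Z^7, C_1 ≅ Z^18, C_2 ≅ Z^12.

∂_1: C_1 → C_0 is given by ∂[p,q] = [q] − [p]. For instance
  ∂[v_2,v_5] = [v_5] − [v_2].
The 7×18 boundary matrix has rank 6 and Smith normal form diag(1,1,1,1,1,1).

Boundary ∂_2: C_2 → C_1 sends each 2-simplex [p,q,r] to [q,r] − [p,r] + [p,q]. For instance
  ∂[v_0,v_1,v_5] = [v_1,v_5] − [v_0,v_5] + [v_0,v_1],
  ∂[v_3,v_4,v_5] = [v_4,v_5] − [v_3,v_5] + [v_3,v_4].
The 18×12 boundary matrix has rank 12 and Smith normal form diag(1,1,1,1,1,1,1,1,1,1,1,2).

Now H_k = ker ∂_k / im ∂_{k+1}, so:

  H_0: rank C_0 − rank ∂_1 = 7 − 6 = 1, and the invariant factors of ∂_1 are all 1, so H_0 ≅ Z.
  H_1: rank ker ∂_1 − rank ∂_2 = (18 − 6) − 12 = 0, and ∂_2 has invariant factor 2 > 1, so H_1 ≅ Z_2.
  H_2: rank ker ∂_2 − rank ∂_3 = (12 − 12) − 0 = 0, and there is no ∂_3, so H_2 ≅ 0.

H_0 = Z,  H_1 = Z_2,  H_2 = 0.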